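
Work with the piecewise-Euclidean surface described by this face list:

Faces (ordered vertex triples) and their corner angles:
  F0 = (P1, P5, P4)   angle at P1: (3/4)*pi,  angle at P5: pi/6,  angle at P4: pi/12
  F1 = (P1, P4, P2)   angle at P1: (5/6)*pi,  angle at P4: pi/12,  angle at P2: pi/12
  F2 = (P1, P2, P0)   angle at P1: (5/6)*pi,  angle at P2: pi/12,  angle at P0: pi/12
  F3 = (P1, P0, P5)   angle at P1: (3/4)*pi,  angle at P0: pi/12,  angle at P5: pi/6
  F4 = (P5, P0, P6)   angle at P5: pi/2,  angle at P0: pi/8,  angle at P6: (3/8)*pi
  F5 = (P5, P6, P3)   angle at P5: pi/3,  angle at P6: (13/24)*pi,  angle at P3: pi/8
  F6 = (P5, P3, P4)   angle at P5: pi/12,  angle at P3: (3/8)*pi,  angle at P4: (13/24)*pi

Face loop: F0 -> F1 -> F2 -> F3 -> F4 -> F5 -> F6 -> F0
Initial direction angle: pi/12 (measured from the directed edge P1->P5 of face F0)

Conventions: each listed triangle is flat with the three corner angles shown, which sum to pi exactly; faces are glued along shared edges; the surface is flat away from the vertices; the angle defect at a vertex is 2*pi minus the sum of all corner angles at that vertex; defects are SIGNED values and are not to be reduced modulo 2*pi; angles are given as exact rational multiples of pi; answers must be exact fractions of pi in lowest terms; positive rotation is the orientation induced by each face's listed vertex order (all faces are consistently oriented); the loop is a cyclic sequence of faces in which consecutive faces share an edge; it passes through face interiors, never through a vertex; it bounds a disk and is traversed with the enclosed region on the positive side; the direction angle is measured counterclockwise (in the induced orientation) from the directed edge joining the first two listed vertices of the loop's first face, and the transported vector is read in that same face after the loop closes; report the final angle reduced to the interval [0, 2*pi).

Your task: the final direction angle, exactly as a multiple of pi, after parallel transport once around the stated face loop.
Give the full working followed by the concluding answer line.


enclosed vertex P1: corner angles sum to (19/6)*pi, defect = 2*pi - (19/6)*pi = (-7/6)*pi
enclosed vertex P5: corner angles sum to (5/4)*pi, defect = 2*pi - (5/4)*pi = (3/4)*pi
holonomy = initial angle + sum of enclosed defects (mod 2*pi), positive in the induced orientation
final angle = pi/12 - (5/12)*pi = (5/3)*pi (mod 2*pi)

Answer: final direction angle = (5/3)*pi


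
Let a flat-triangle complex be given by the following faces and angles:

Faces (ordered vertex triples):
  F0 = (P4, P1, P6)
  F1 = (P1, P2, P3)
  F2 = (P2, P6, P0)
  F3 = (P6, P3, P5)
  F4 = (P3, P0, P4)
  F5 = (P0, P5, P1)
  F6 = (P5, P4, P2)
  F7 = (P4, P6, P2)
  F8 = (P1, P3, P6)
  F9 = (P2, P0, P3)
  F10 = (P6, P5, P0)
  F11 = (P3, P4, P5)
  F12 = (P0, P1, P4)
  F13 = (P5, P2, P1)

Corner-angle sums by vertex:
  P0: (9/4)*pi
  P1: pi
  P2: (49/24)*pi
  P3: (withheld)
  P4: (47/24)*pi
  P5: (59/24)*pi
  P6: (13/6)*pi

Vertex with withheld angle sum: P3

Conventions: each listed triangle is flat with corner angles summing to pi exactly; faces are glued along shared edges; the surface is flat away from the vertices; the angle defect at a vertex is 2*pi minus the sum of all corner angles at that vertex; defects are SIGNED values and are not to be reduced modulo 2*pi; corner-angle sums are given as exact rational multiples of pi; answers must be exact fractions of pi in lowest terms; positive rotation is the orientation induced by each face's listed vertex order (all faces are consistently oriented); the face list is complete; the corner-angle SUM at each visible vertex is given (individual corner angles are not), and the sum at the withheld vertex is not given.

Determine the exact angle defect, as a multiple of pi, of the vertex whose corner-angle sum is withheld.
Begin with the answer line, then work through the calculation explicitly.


Answer: defect(P3) = -pi/8

V = 7, E = 21, F = 14; chi = V - E + F = 0
Gauss-Bonnet: total defect = 2*pi*chi = 0; visible defects sum to pi/8


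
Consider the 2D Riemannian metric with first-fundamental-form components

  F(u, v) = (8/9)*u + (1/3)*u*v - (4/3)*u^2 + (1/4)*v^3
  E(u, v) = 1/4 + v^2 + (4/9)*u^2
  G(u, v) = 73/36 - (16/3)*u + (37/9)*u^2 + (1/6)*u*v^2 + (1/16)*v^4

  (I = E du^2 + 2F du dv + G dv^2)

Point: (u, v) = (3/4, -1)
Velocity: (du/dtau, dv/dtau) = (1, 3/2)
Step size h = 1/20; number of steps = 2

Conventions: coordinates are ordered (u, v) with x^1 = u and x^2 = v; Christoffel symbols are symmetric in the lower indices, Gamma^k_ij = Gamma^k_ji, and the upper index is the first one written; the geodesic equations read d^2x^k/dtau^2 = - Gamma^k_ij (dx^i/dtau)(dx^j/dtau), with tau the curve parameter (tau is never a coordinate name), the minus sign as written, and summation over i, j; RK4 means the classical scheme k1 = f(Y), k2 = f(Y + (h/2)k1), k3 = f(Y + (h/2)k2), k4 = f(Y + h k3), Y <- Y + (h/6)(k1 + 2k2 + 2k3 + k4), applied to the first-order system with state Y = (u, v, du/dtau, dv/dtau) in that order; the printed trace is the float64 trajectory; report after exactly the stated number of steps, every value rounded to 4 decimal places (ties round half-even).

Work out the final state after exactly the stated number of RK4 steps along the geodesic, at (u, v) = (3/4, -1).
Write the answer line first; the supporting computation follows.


Answer: u = 0.8563, v = -0.8509, du/dtau = 1.1293, dv/dtau = 1.4577

f(Y) = (du/dtau, dv/dtau, -Gamma^u_ij Y'^i Y'^j, -Gamma^v_ij Y'^i Y'^j) with the Gammas evaluated at the stage position; h = 0.050000; intermediate values shown to 6 dp
step 0: u = 0.7500, v = -1.0000, du/dtau = 1.0000, dv/dtau = 1.5000
step 1:
  k1: at (u, v) = (0.750000, -1.000000), (du/dtau, dv/dtau) = (1.000000, 1.500000); Gamma_uuu = -0.184615, Gamma_uuv = -0.523077, Gamma_uvv = 0.261538, Gamma_vuu = -1.046154, Gamma_vuv = 0.369231, Gamma_vvv = -0.184615; k1 = (1.000000, 1.500000, 1.165385, 0.353846)
  k2: at (u, v) = (0.775000, -0.962500), (du/dtau, dv/dtau) = (1.029135, 1.508846); Gamma_uuu = -0.294231, Gamma_uuv = -0.388193, Gamma_uvv = 0.123915, Gamma_vuu = -1.318105, Gamma_vuv = 0.689283, Gamma_vvv = -0.304435; k2 = (1.029135, 1.508846, 1.235095, -0.051534)
  k3: at (u, v) = (0.775728, -0.962279), (du/dtau, dv/dtau) = (1.030877, 1.498712); Gamma_uuu = -0.297039, Gamma_uuv = -0.384324, Gamma_uvv = 0.120262, Gamma_vuu = -1.323645, Gamma_vuv = 0.697371, Gamma_vvv = -0.307789; k3 = (1.030877, 1.498712, 1.233093, -0.056873)
  k4: at (u, v) = (0.801544, -0.925064), (du/dtau, dv/dtau) = (1.061655, 1.497156); Gamma_uuu = -0.412442, Gamma_uuv = -0.236664, Gamma_uvv = -0.035906, Gamma_vuu = -1.578495, Gamma_vuv = 1.011177, Gamma_vvv = -0.439680; k4 = (1.061655, 1.497156, 1.297688, -0.449788)
  Y <- Y + (h/6)(k1 + 2k2 + 2k3 + k4): u = 0.8015, v = -0.9249, du/dtau = 1.0617, dv/dtau = 1.4974
step 2:
  k1: at (u, v) = (0.801514, -0.924898), (du/dtau, dv/dtau) = (1.061662, 1.497394); Gamma_uuu = -0.412413, Gamma_uuv = -0.236788, Gamma_uvv = -0.035879, Gamma_vuu = -1.578704, Gamma_vuv = 1.011074, Gamma_vvv = -0.439584; k1 = (1.061662, 1.497394, 1.298144, -0.449630)
  k2: at (u, v) = (0.828056, -0.887463), (du/dtau, dv/dtau) = (1.094116, 1.486153); Gamma_uuu = -0.531750, Gamma_uuv = -0.077938, Gamma_uvv = -0.212253, Gamma_vuu = -1.809409, Gamma_vuv = 1.309364, Gamma_vvv = -0.582778; k2 = (1.094116, 1.486153, 1.358804, -0.804933)
  k3: at (u, v) = (0.828867, -0.887744), (du/dtau, dv/dtau) = (1.095632, 1.477270); Gamma_uuu = -0.534659, Gamma_uuv = -0.073402, Gamma_uvv = -0.216594, Gamma_vuu = -1.812811, Gamma_vuv = 1.316459, Gamma_vvv = -0.586825; k3 = (1.095632, 1.477270, 1.352100, -0.804737)
  k4: at (u, v) = (0.856296, -0.851034), (du/dtau, dv/dtau) = (1.129267, 1.457157); Gamma_uuu = -0.656483, Gamma_uuv = 0.096483, Gamma_uvv = -0.415670, Gamma_vuu = -2.011542, Gamma_vuv = 1.591625, Gamma_vvv = -0.741705; k4 = (1.129267, 1.457157, 1.402241, -1.098025)
  Y <- Y + (h/6)(k1 + 2k2 + 2k3 + k4): u = 0.8563, v = -0.8509, du/dtau = 1.1293, dv/dtau = 1.4577


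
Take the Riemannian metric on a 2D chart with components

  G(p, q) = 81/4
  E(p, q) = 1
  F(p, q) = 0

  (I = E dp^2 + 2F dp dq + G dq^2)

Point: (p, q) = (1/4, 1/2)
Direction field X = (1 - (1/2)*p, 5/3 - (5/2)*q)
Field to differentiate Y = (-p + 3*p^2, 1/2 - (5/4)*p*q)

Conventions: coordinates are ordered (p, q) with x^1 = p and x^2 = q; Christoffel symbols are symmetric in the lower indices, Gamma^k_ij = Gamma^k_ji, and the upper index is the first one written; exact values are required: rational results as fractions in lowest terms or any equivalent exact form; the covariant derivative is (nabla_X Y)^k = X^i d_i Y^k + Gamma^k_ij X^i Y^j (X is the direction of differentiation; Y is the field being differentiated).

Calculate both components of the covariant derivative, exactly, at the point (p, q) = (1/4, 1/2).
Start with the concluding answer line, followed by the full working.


Answer: (nabla_X Y)^p = 7/16, (nabla_X Y)^q = -65/96

E = 1, F = 0, G = 81/4 at the point
E_p = 0, E_q = 0, F_p = 0, F_q = 0, G_p = 0, G_q = 0
EG - F^2 = 81/4;  g^inv = (4/81) * [[81/4, 0], [0, 1]]
first-kind symbols [ij,l] = (1/2)(d_i g_jl + d_j g_il - d_l g_ij): [pp,p] = E_p/2 = 0, [pp,q] = F_p - E_q/2 = 0, [pq,p] = E_q/2 = 0, [pq,q] = G_p/2 = 0, [qq,p] = F_q - G_p/2 = 0, [qq,q] = G_q/2 = 0
Gamma^p_ij = (G*[ij,p] - F*[ij,q])/(EG - F^2), Gamma^q_ij = (E*[ij,q] - F*[ij,p])/(EG - F^2)
Gamma_ppp = 0, Gamma_ppq = 0, Gamma_pqq = 0, Gamma_qpp = 0, Gamma_qpq = 0, Gamma_qqq = 0
X = (7/8, 5/12), Y = (-1/16, 11/32) at the point


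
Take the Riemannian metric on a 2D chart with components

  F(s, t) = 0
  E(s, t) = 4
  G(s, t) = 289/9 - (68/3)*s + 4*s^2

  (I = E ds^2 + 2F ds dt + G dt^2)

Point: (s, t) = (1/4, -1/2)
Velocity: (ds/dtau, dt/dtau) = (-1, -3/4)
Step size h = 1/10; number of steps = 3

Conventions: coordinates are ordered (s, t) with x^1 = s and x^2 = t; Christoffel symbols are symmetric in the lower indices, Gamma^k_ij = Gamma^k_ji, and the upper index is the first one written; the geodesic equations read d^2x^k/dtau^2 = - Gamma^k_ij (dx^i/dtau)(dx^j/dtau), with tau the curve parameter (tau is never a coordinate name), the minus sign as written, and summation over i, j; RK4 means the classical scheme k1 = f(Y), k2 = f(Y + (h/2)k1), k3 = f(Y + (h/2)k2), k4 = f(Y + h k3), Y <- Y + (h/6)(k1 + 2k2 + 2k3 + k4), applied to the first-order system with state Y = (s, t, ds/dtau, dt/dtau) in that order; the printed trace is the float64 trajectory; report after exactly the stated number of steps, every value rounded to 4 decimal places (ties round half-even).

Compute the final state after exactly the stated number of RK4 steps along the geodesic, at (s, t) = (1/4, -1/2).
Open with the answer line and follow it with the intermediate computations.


Answer: s = -0.1080, t = -0.6989, ds/dtau = -1.3632, dt/dtau = -0.5785

f(Y) = (ds/dtau, dt/dtau, -Gamma^s_ij Y'^i Y'^j, -Gamma^t_ij Y'^i Y'^j) with the Gammas evaluated at the stage position; h = 0.100000; intermediate values shown to 6 dp
step 0: s = 0.2500, t = -0.5000, ds/dtau = -1.0000, dt/dtau = -0.7500
step 1:
  k1: at (s, t) = (0.250000, -0.500000), (ds/dtau, dt/dtau) = (-1.000000, -0.750000); Gamma_sss = 0.000000, Gamma_sst = 0.000000, Gamma_stt = 2.583333, Gamma_tss = 0.000000, Gamma_tst = -0.387097, Gamma_ttt = 0.000000; k1 = (-1.000000, -0.750000, -1.453125, 0.580645)
  k2: at (s, t) = (0.200000, -0.537500), (ds/dtau, dt/dtau) = (-1.072656, -0.720968); Gamma_sss = 0.000000, Gamma_sst = 0.000000, Gamma_stt = 2.633333, Gamma_tss = 0.000000, Gamma_tst = -0.379747, Gamma_ttt = 0.000000; k2 = (-1.072656, -0.720968, -1.368792, 0.587355)
  k3: at (s, t) = (0.196367, -0.536048), (ds/dtau, dt/dtau) = (-1.068440, -0.720632); Gamma_sss = 0.000000, Gamma_sst = 0.000000, Gamma_stt = 2.636966, Gamma_tss = 0.000000, Gamma_tst = -0.379224, Gamma_ttt = 0.000000; k3 = (-1.068440, -0.720632, -1.369405, 0.583968)
  k4: at (s, t) = (0.143156, -0.572063), (ds/dtau, dt/dtau) = (-1.136941, -0.691603); Gamma_sss = 0.000000, Gamma_sst = 0.000000, Gamma_stt = 2.690177, Gamma_tss = 0.000000, Gamma_tst = -0.371723, Gamma_ttt = 0.000000; k4 = (-1.136941, -0.691603, -1.286752, 0.584580)
  Y <- Y + (h/6)(k1 + 2k2 + 2k3 + k4): s = 0.1430, t = -0.5721, ds/dtau = -1.1369, dt/dtau = -0.6915
step 2:
  k1: at (s, t) = (0.143014, -0.572080), (ds/dtau, dt/dtau) = (-1.136938, -0.691535); Gamma_sss = 0.000000, Gamma_sst = 0.000000, Gamma_stt = 2.690319, Gamma_tss = 0.000000, Gamma_tst = -0.371703, Gamma_ttt = 0.000000; k1 = (-1.136938, -0.691535, -1.286568, 0.584490)
  k2: at (s, t) = (0.086168, -0.606657), (ds/dtau, dt/dtau) = (-1.201266, -0.662311); Gamma_sss = 0.000000, Gamma_sst = 0.000000, Gamma_stt = 2.747166, Gamma_tss = 0.000000, Gamma_tst = -0.364012, Gamma_ttt = 0.000000; k2 = (-1.201266, -0.662311, -1.205060, 0.579224)
  k3: at (s, t) = (0.082951, -0.605196), (ds/dtau, dt/dtau) = (-1.197191, -0.662574); Gamma_sss = 0.000000, Gamma_sst = 0.000000, Gamma_stt = 2.750382, Gamma_tss = 0.000000, Gamma_tst = -0.363586, Gamma_ttt = 0.000000; k3 = (-1.197191, -0.662574, -1.207431, 0.576813)
  k4: at (s, t) = (0.023295, -0.638337), (ds/dtau, dt/dtau) = (-1.257681, -0.633854); Gamma_sss = 0.000000, Gamma_sst = 0.000000, Gamma_stt = 2.810038, Gamma_tss = 0.000000, Gamma_tst = -0.355867, Gamma_ttt = 0.000000; k4 = (-1.257681, -0.633854, -1.128992, 0.567385)
  Y <- Y + (h/6)(k1 + 2k2 + 2k3 + k4): s = 0.0232, t = -0.6383, ds/dtau = -1.2576, dt/dtau = -0.6338
step 3:
  k1: at (s, t) = (0.023156, -0.638333), (ds/dtau, dt/dtau) = (-1.257614, -0.633803); Gamma_sss = 0.000000, Gamma_sst = 0.000000, Gamma_stt = 2.810178, Gamma_tss = 0.000000, Gamma_tst = -0.355849, Gamma_ttt = 0.000000; k1 = (-1.257614, -0.633803, -1.128866, 0.567280)
  k2: at (s, t) = (-0.039725, -0.670023), (ds/dtau, dt/dtau) = (-1.314057, -0.605439); Gamma_sss = 0.000000, Gamma_sst = 0.000000, Gamma_stt = 2.873058, Gamma_tss = 0.000000, Gamma_tst = -0.348061, Gamma_ttt = 0.000000; k2 = (-1.314057, -0.605439, -1.053138, 0.553822)
  k3: at (s, t) = (-0.042547, -0.668605), (ds/dtau, dt/dtau) = (-1.310270, -0.606112); Gamma_sss = 0.000000, Gamma_sst = 0.000000, Gamma_stt = 2.875881, Gamma_tss = 0.000000, Gamma_tst = -0.347720, Gamma_ttt = 0.000000; k3 = (-1.310270, -0.606112, -1.056517, 0.552297)
  k4: at (s, t) = (-0.107871, -0.698944), (ds/dtau, dt/dtau) = (-1.363265, -0.578573); Gamma_sss = 0.000000, Gamma_sst = 0.000000, Gamma_stt = 2.941205, Gamma_tss = 0.000000, Gamma_tst = -0.339997, Gamma_ttt = 0.000000; k4 = (-1.363265, -0.578573, -0.984560, 0.536344)
  Y <- Y + (h/6)(k1 + 2k2 + 2k3 + k4): s = -0.1080, t = -0.6989, ds/dtau = -1.3632, dt/dtau = -0.5785


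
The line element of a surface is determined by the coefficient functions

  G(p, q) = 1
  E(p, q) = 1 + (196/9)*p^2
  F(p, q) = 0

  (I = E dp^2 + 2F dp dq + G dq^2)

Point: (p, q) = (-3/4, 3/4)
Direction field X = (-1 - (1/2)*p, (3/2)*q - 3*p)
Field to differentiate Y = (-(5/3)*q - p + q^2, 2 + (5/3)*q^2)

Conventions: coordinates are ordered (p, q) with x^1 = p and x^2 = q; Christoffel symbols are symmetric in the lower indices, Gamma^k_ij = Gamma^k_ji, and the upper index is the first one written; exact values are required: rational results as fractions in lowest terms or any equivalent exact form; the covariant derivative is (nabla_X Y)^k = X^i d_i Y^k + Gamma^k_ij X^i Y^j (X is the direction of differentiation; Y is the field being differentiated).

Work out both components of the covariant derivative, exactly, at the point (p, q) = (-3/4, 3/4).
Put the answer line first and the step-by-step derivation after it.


Answer: (nabla_X Y)^p = 563/5088, (nabla_X Y)^q = 135/16

E = 53/4, F = 0, G = 1 at the point
E_p = -98/3, E_q = 0, F_p = 0, F_q = 0, G_p = 0, G_q = 0
EG - F^2 = 53/4;  g^inv = (4/53) * [[1, 0], [0, 53/4]]
first-kind symbols [ij,l] = (1/2)(d_i g_jl + d_j g_il - d_l g_ij): [pp,p] = E_p/2 = -49/3, [pp,q] = F_p - E_q/2 = 0, [pq,p] = E_q/2 = 0, [pq,q] = G_p/2 = 0, [qq,p] = F_q - G_p/2 = 0, [qq,q] = G_q/2 = 0
Gamma^p_ij = (G*[ij,p] - F*[ij,q])/(EG - F^2), Gamma^q_ij = (E*[ij,q] - F*[ij,p])/(EG - F^2)
Gamma_ppp = -196/159, Gamma_ppq = 0, Gamma_pqq = 0, Gamma_qpp = 0, Gamma_qpq = 0, Gamma_qqq = 0
X = (-5/8, 27/8), Y = (1/16, 47/16) at the point


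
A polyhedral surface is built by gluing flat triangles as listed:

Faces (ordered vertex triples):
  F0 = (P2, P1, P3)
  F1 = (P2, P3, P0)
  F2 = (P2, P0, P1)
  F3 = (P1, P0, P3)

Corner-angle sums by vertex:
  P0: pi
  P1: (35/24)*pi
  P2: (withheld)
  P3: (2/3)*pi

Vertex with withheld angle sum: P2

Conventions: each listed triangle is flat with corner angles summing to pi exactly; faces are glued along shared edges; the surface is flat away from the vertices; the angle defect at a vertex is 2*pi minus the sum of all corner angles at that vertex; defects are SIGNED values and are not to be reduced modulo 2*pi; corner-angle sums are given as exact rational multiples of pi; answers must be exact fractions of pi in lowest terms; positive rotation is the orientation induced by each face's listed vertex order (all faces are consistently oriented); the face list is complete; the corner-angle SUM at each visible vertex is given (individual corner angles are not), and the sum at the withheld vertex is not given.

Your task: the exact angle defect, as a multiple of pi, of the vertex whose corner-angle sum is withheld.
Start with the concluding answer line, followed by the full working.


Answer: defect(P2) = (9/8)*pi

V = 4, E = 6, F = 4; chi = V - E + F = 2
Gauss-Bonnet: total defect = 2*pi*chi = 4*pi; visible defects sum to (23/8)*pi


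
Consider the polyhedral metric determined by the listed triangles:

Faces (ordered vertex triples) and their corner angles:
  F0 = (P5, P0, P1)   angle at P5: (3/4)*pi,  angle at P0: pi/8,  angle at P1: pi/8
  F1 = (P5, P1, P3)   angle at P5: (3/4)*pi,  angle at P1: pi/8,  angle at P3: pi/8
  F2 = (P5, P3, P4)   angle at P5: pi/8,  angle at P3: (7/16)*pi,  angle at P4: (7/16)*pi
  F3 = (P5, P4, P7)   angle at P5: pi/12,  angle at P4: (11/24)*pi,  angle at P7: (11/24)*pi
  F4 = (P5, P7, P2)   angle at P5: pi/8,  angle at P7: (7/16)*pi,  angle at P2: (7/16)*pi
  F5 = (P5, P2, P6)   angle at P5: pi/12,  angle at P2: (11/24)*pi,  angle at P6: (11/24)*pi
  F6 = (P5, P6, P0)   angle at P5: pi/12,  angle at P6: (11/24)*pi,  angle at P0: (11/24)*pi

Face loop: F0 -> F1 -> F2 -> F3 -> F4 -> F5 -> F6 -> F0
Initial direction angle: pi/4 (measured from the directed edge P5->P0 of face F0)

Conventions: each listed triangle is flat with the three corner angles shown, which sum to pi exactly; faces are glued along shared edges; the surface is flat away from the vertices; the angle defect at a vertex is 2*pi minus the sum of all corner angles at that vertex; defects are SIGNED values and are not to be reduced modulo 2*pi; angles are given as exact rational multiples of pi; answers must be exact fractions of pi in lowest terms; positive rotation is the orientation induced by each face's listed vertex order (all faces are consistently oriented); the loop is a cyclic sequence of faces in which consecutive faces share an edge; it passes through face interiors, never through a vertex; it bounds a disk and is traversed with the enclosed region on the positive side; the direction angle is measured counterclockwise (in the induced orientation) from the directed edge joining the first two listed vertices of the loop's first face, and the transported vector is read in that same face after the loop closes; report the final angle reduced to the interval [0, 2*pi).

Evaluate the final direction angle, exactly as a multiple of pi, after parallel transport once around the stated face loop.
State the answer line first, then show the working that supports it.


Answer: final direction angle = pi/4

enclosed vertex P5: corner angles sum to 2*pi, defect = 2*pi - 2*pi = 0
the rotation equals the total enclosed defect, so the final angle is initial + defects (mod 2*pi)
final angle = pi/4 + 0 = pi/4 (mod 2*pi)


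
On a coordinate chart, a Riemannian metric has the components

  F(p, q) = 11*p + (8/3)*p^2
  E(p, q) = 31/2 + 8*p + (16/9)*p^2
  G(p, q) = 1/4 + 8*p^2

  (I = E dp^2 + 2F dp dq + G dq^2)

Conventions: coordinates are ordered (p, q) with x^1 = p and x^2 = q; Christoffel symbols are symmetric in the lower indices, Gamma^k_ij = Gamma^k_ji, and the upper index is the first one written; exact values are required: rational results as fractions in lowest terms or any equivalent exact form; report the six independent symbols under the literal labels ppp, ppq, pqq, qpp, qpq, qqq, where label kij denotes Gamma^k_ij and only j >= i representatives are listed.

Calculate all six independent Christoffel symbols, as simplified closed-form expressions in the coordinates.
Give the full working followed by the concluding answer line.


E = 31/2 + 8*p + (16/9)*p^2; F = 11*p + (8/3)*p^2; G = 1/4 + 8*p^2
Gamma^k_ij = (1/2) g^{kl} (d_i g_jl + d_j g_il - d_l g_ij), with g^inv = (1/(EG-F^2)) [[G, -F], [-F, E]]
first partials: E_p = 8 + (32/9)*p, E_q = 0, F_p = 11 + (16/3)*p, F_q = 0, G_p = 16*p, G_q = 0
D = EG - F^2 = 31/8 + 2*p + (31/9)*p^2 + (16/3)*p^3 + (64/9)*p^4
expanded: Gamma^p_pp = (G E_p - 2F F_p + F E_q)/(2D), Gamma^p_pq = (G E_q - F G_p)/(2D), Gamma^p_qq = (2G F_q - G G_p - F G_q)/(2D), Gamma^q_pp = (2E F_p - E E_q - F E_p)/(2D), Gamma^q_pq = (E G_p - F E_q)/(2D), Gamma^q_qq = (E G_q - 2F F_q + F G_p)/(2D); substitute and cancel common factors

Answer: Gamma_ppp = (-4032*p^2 - 8680*p + 72)/(512*p^4 + 384*p^3 + 248*p^2 + 144*p + 279), Gamma_ppq = (-1536*p^3 - 6336*p^2)/(512*p^4 + 384*p^3 + 248*p^2 + 144*p + 279), Gamma_pqq = (-4608*p^3 - 144*p)/(512*p^4 + 384*p^3 + 248*p^2 + 144*p + 279), Gamma_qpp = (1024*p^3 + 6912*p^2 + 27360*p + 36828)/(1536*p^4 + 1152*p^3 + 744*p^2 + 432*p + 837), Gamma_qpq = (1024*p^3 + 4608*p^2 + 8928*p)/(512*p^4 + 384*p^3 + 248*p^2 + 144*p + 279), Gamma_qqq = (1536*p^3 + 6336*p^2)/(512*p^4 + 384*p^3 + 248*p^2 + 144*p + 279)


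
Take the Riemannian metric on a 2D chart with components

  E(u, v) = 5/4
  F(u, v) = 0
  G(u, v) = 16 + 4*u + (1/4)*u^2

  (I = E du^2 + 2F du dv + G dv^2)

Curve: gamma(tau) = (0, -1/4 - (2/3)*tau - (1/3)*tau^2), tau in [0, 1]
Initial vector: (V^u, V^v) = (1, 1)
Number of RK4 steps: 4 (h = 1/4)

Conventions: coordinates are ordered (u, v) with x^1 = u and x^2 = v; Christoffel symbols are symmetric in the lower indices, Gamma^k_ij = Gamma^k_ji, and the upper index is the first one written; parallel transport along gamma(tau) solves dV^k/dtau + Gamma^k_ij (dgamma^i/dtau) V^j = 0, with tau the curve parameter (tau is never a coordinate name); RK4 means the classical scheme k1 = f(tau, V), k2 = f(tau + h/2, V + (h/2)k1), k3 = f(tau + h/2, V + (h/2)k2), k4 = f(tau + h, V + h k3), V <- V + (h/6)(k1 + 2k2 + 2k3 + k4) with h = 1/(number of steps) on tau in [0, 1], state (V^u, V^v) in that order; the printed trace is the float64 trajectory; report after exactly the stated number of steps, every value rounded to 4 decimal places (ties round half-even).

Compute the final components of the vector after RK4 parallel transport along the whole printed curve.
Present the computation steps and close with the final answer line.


gamma'(tau) = (0, -2/3 - (2/3)*tau); f(tau, V)^k = -Gamma^k_ij(gamma(tau)) gamma'^i(tau) V^j; h = 1/4; intermediate values shown to 6 dp
curve data and Christoffel symbols at the stage parameters:
  tau = 0.000000: gamma = (0.000000, -0.250000), gamma' = (0.000000, -0.666667); Gamma_uuu = 0.000000, Gamma_uuv = 0.000000, Gamma_uvv = -1.600000, Gamma_vuu = 0.000000, Gamma_vuv = 0.125000, Gamma_vvv = 0.000000
  tau = 0.125000: gamma = (0.000000, -0.338542), gamma' = (0.000000, -0.750000); Gamma_uuu = 0.000000, Gamma_uuv = 0.000000, Gamma_uvv = -1.600000, Gamma_vuu = 0.000000, Gamma_vuv = 0.125000, Gamma_vvv = 0.000000
  tau = 0.250000: gamma = (0.000000, -0.437500), gamma' = (0.000000, -0.833333); Gamma_uuu = 0.000000, Gamma_uuv = 0.000000, Gamma_uvv = -1.600000, Gamma_vuu = 0.000000, Gamma_vuv = 0.125000, Gamma_vvv = 0.000000
  tau = 0.375000: gamma = (0.000000, -0.546875), gamma' = (0.000000, -0.916667); Gamma_uuu = 0.000000, Gamma_uuv = 0.000000, Gamma_uvv = -1.600000, Gamma_vuu = 0.000000, Gamma_vuv = 0.125000, Gamma_vvv = 0.000000
  tau = 0.500000: gamma = (0.000000, -0.666667), gamma' = (0.000000, -1.000000); Gamma_uuu = 0.000000, Gamma_uuv = 0.000000, Gamma_uvv = -1.600000, Gamma_vuu = 0.000000, Gamma_vuv = 0.125000, Gamma_vvv = 0.000000
  tau = 0.625000: gamma = (0.000000, -0.796875), gamma' = (0.000000, -1.083333); Gamma_uuu = 0.000000, Gamma_uuv = 0.000000, Gamma_uvv = -1.600000, Gamma_vuu = 0.000000, Gamma_vuv = 0.125000, Gamma_vvv = 0.000000
  tau = 0.750000: gamma = (0.000000, -0.937500), gamma' = (0.000000, -1.166667); Gamma_uuu = 0.000000, Gamma_uuv = 0.000000, Gamma_uvv = -1.600000, Gamma_vuu = 0.000000, Gamma_vuv = 0.125000, Gamma_vvv = 0.000000
  tau = 0.875000: gamma = (0.000000, -1.088542), gamma' = (0.000000, -1.250000); Gamma_uuu = 0.000000, Gamma_uuv = 0.000000, Gamma_uvv = -1.600000, Gamma_vuu = 0.000000, Gamma_vuv = 0.125000, Gamma_vvv = 0.000000
  tau = 1.000000: gamma = (0.000000, -1.250000), gamma' = (0.000000, -1.333333); Gamma_uuu = 0.000000, Gamma_uuv = 0.000000, Gamma_uvv = -1.600000, Gamma_vuu = 0.000000, Gamma_vuv = 0.125000, Gamma_vvv = 0.000000
step 0: V^u = 1.0000, V^v = 1.0000
step 1: k1 = (-1.066667, 0.083333), k2 = (-1.212500, 0.081250), k3 = (-1.212188, 0.079541), k4 = (-1.359847, 0.072599); V <- V + (h/6)(k1 + 2k2 + 2k3 + k4): V^u = 0.6968, V^v = 1.0199
step 2: k1 = (-1.359862, 0.072587), k2 = (-1.509156, 0.060369), k3 = (-1.506916, 0.058231), k4 = (-1.655127, 0.040014); V <- V + (h/6)(k1 + 2k2 + 2k3 + k4): V^u = 0.3199, V^v = 1.0345
step 3: k1 = (-1.655154, 0.039984), k2 = (-1.801747, 0.015299), k3 = (-1.796399, 0.012818), k4 = (-1.936995, -0.018845); V <- V + (h/6)(k1 + 2k2 + 2k3 + k4): V^u = -0.1296, V^v = 1.0377
step 4: k1 = (-1.937031, -0.018906), k2 = (-2.070664, -0.058090), k3 = (-2.060868, -0.060700), k4 = (-2.181377, -0.107477); V <- V + (h/6)(k1 + 2k2 + 2k3 + k4): V^u = -0.6455, V^v = 1.0225

Answer: V^u = -0.6455, V^v = 1.0225


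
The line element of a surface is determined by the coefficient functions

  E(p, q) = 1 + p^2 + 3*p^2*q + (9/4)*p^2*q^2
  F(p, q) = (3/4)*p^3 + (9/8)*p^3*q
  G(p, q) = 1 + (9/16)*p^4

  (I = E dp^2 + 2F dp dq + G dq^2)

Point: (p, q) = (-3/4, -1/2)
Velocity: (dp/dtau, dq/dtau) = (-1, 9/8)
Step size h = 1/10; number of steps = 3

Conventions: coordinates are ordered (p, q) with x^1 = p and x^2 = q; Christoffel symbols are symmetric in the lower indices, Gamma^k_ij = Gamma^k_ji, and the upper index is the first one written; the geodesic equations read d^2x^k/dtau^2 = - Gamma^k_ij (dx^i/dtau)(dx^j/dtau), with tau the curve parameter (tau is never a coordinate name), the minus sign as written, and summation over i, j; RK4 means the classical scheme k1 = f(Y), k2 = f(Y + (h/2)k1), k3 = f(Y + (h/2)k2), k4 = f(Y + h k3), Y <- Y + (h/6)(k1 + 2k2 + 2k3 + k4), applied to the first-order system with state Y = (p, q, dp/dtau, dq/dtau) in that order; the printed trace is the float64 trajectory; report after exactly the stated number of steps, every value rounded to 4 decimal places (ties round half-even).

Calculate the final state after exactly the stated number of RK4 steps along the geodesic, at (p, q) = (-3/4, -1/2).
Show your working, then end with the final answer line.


f(Y) = (dp/dtau, dq/dtau, -Gamma^p_ij Y'^i Y'^j, -Gamma^q_ij Y'^i Y'^j) with the Gammas evaluated at the stage position; h = 0.100000; intermediate values shown to 6 dp
step 0: p = -0.7500, q = -0.5000, dp/dtau = -1.0000, dq/dtau = 1.1250
step 1:
  k1: at (p, q) = (-0.750000, -0.500000), (dp/dtau, dq/dtau) = (-1.000000, 1.125000); Gamma_ppp = -0.038640, Gamma_ppq = 0.173878, Gamma_pqq = 0.000000, Gamma_qpp = 0.086939, Gamma_qpq = -0.391226, Gamma_qqq = 0.000000; k1 = (-1.000000, 1.125000, 0.429865, -0.967197)
  k2: at (p, q) = (-0.800000, -0.443750), (dp/dtau, dq/dtau) = (-0.978507, 1.076640); Gamma_ppp = -0.068701, Gamma_ppq = 0.246552, Gamma_pqq = 0.000000, Gamma_qpp = 0.123276, Gamma_qpq = -0.442411, Gamma_qqq = 0.000000; k2 = (-0.978507, 1.076640, 0.585264, -1.050194)
  k3: at (p, q) = (-0.798925, -0.446168), (dp/dtau, dq/dtau) = (-0.970737, 1.072490); Gamma_ppp = -0.067281, Gamma_ppq = 0.243779, Gamma_pqq = 0.000000, Gamma_qpp = 0.121889, Gamma_qpq = -0.441637, Gamma_qqq = 0.000000; k3 = (-0.970737, 1.072490, 0.571000, -1.034442)
  k4: at (p, q) = (-0.847074, -0.392751), (dp/dtau, dq/dtau) = (-0.942900, 1.021556); Gamma_ppp = -0.101366, Gamma_ppq = 0.313470, Gamma_pqq = 0.000000, Gamma_qpp = 0.156735, Gamma_qpq = -0.484696, Gamma_qqq = 0.000000; k4 = (-0.942900, 1.021556, 0.694004, -1.073090)
  Y <- Y + (h/6)(k1 + 2k2 + 2k3 + k4): p = -0.8474, q = -0.3926, dp/dtau = -0.9427, dq/dtau = 1.0215
step 2:
  k1: at (p, q) = (-0.847356, -0.392586), (dp/dtau, dq/dtau) = (-0.942727, 1.021507); Gamma_ppp = -0.101477, Gamma_ppq = 0.313731, Gamma_pqq = 0.000000, Gamma_qpp = 0.156866, Gamma_qpq = -0.484971, Gamma_qqq = 0.000000; k1 = (-0.942727, 1.021507, 0.694434, -1.073468)
  k2: at (p, q) = (-0.894493, -0.341511), (dp/dtau, dq/dtau) = (-0.908005, 0.967834); Gamma_ppp = -0.137242, Gamma_ppq = 0.377548, Gamma_pqq = 0.000000, Gamma_qpp = 0.188774, Gamma_qpq = -0.519311, Gamma_qqq = 0.000000; k2 = (-0.908005, 0.967834, 0.776729, -1.068379)
  k3: at (p, q) = (-0.892757, -0.344195), (dp/dtau, dq/dtau) = (-0.903890, 0.968088); Gamma_ppp = -0.135304, Gamma_ppq = 0.374585, Gamma_pqq = 0.000000, Gamma_qpp = 0.187292, Gamma_qpq = -0.518515, Gamma_qqq = 0.000000; k3 = (-0.903890, 0.968088, 0.766103, -1.060470)
  k4: at (p, q) = (-0.937745, -0.295778), (dp/dtau, dq/dtau) = (-0.866116, 0.915460); Gamma_ppp = -0.170014, Gamma_ppq = 0.429860, Gamma_pqq = 0.000000, Gamma_qpp = 0.214930, Gamma_qpq = -0.543422, Gamma_qqq = 0.000000; k4 = (-0.866116, 0.915460, 0.809205, -1.022985)
  Y <- Y + (h/6)(k1 + 2k2 + 2k3 + k4): p = -0.9379, q = -0.2958, dp/dtau = -0.8662, dq/dtau = 0.9156
step 3:
  k1: at (p, q) = (-0.937900, -0.295773), (dp/dtau, dq/dtau) = (-0.866238, 0.915605); Gamma_ppp = -0.170009, Gamma_ppq = 0.429910, Gamma_pqq = 0.000000, Gamma_qpp = 0.214955, Gamma_qpq = -0.543569, Gamma_qqq = 0.000000; k1 = (-0.866238, 0.915605, 0.809520, -1.023540)
  k2: at (p, q) = (-0.981212, -0.249993), (dp/dtau, dq/dtau) = (-0.825762, 0.864428); Gamma_ppp = -0.202002, Gamma_ppq = 0.475688, Gamma_pqq = 0.000000, Gamma_qpp = 0.237844, Gamma_qpq = -0.560092, Gamma_qqq = 0.000000; k2 = (-0.825762, 0.864428, 0.816846, -0.961782)
  k3: at (p, q) = (-0.979188, -0.252551), (dp/dtau, dq/dtau) = (-0.825396, 0.867516); Gamma_ppp = -0.200217, Gamma_ppq = 0.473420, Gamma_pqq = 0.000000, Gamma_qpp = 0.236710, Gamma_qpq = -0.559708, Gamma_qqq = 0.000000; k3 = (-0.825396, 0.867516, 0.814383, -0.962817)
  k4: at (p, q) = (-1.020440, -0.209021), (dp/dtau, dq/dtau) = (-0.784800, 0.819323); Gamma_ppp = -0.228919, Gamma_ppq = 0.510434, Gamma_pqq = 0.000000, Gamma_qpp = 0.255217, Gamma_qpq = -0.569073, Gamma_qqq = 0.000000; k4 = (-0.784800, 0.819323, 0.797416, -0.889024)
  Y <- Y + (h/6)(k1 + 2k2 + 2k3 + k4): p = -1.0205, q = -0.2091, dp/dtau = -0.7851, dq/dtau = 0.8196

Answer: p = -1.0205, q = -0.2091, dp/dtau = -0.7851, dq/dtau = 0.8196


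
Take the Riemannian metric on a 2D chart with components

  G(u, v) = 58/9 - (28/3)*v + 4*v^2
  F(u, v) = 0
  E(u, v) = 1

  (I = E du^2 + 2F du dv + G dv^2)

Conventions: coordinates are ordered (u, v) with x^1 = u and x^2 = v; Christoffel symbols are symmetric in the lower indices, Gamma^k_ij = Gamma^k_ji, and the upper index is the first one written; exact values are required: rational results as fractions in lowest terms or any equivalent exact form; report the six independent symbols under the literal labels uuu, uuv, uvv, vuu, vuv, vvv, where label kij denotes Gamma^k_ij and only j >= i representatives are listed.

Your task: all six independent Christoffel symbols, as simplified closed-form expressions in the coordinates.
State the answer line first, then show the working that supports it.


Answer: Gamma_uuu = 0, Gamma_uuv = 0, Gamma_uvv = 0, Gamma_vuu = 0, Gamma_vuv = 0, Gamma_vvv = (18*v - 21)/(18*v^2 - 42*v + 29)

E = 1; F = 0; G = 58/9 - (28/3)*v + 4*v^2
Gamma^k_ij = (1/2) g^{kl} (d_i g_jl + d_j g_il - d_l g_ij), with g^inv = (1/(EG-F^2)) [[G, -F], [-F, E]]
first partials: E_u = 0, E_v = 0, F_u = 0, F_v = 0, G_u = 0, G_v = -28/3 + 8*v
D = EG - F^2 = 58/9 - (28/3)*v + 4*v^2
expanded: Gamma^u_uu = (G E_u - 2F F_u + F E_v)/(2D), Gamma^u_uv = (G E_v - F G_u)/(2D), Gamma^u_vv = (2G F_v - G G_u - F G_v)/(2D), Gamma^v_uu = (2E F_u - E E_v - F E_u)/(2D), Gamma^v_uv = (E G_u - F E_v)/(2D), Gamma^v_vv = (E G_v - 2F F_v + F G_u)/(2D); substitute and cancel common factors


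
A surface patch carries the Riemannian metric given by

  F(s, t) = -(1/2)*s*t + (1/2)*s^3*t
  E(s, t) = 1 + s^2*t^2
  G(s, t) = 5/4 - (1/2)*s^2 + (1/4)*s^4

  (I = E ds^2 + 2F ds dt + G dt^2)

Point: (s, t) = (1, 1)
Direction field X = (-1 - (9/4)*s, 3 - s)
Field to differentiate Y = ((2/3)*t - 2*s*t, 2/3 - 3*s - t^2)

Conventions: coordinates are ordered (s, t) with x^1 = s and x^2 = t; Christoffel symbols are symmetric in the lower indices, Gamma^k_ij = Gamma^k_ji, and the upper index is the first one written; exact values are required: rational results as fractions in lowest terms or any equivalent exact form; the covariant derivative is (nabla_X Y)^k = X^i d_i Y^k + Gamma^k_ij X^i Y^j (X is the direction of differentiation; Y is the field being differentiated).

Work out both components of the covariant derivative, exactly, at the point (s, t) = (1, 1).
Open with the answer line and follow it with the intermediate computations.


Answer: (nabla_X Y)^s = 121/12, (nabla_X Y)^t = 23/4

E = 2, F = 0, G = 1 at the point
E_s = 2, E_t = 2, F_s = 1, F_t = 0, G_s = 0, G_t = 0
EG - F^2 = 2;  g^inv = (1/2) * [[1, 0], [0, 2]]
first-kind symbols [ij,l] = (1/2)(d_i g_jl + d_j g_il - d_l g_ij): [ss,s] = E_s/2 = 1, [ss,t] = F_s - E_t/2 = 0, [st,s] = E_t/2 = 1, [st,t] = G_s/2 = 0, [tt,s] = F_t - G_s/2 = 0, [tt,t] = G_t/2 = 0
Gamma^s_ij = (G*[ij,s] - F*[ij,t])/(EG - F^2), Gamma^t_ij = (E*[ij,t] - F*[ij,s])/(EG - F^2)
Gamma_sss = 1/2, Gamma_sst = 1/2, Gamma_stt = 0, Gamma_tss = 0, Gamma_tst = 0, Gamma_ttt = 0
X = (-13/4, 2), Y = (-4/3, -10/3) at the point


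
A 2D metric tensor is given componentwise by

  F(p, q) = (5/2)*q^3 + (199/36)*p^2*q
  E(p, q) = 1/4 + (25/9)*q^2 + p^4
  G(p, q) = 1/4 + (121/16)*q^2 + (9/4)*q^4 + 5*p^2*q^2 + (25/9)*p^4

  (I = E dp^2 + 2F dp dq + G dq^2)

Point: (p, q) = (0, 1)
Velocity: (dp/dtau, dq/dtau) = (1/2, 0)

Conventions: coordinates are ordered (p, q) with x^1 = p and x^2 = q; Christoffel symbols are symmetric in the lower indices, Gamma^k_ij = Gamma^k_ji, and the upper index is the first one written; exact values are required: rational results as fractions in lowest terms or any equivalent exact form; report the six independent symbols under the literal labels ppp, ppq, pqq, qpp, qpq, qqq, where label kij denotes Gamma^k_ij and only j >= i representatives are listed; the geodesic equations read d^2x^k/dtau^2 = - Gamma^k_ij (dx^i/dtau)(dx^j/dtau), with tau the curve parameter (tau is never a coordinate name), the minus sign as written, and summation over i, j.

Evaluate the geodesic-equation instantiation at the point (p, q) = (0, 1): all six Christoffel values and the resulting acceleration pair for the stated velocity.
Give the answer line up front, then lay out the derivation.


Answer: Gamma_ppp = 4000/13949, Gamma_ppq = 16100/13949, Gamma_pqq = 900/481, Gamma_qpp = -43600/125541, Gamma_qpq = -4000/13949, Gamma_qqq = 353/481; accelerations (d^2p/dtau^2, d^2q/dtau^2) = (-1000/13949, 10900/125541)

E = 109/36, F = 5/2, G = 161/16 at the point
E_p = 0, E_q = 50/9, F_p = 0, F_q = 15/2, G_p = 0, G_q = 193/8
EG - F^2 = 13949/576;  g^inv = (576/13949) * [[161/16, -5/2], [-5/2, 109/36]]
first-kind symbols [ij,l] = (1/2)(d_i g_jl + d_j g_il - d_l g_ij): [pp,p] = E_p/2 = 0, [pp,q] = F_p - E_q/2 = -25/9, [pq,p] = E_q/2 = 25/9, [pq,q] = G_p/2 = 0, [qq,p] = F_q - G_p/2 = 15/2, [qq,q] = G_q/2 = 193/16
Gamma^p_ij = (G*[ij,p] - F*[ij,q])/(EG - F^2), Gamma^q_ij = (E*[ij,q] - F*[ij,p])/(EG - F^2)
Gamma_ppp = 4000/13949, Gamma_ppq = 16100/13949, Gamma_pqq = 900/481, Gamma_qpp = -43600/125541, Gamma_qpq = -4000/13949, Gamma_qqq = 353/481
d^2p/dtau^2 = -(Gamma_ppp*(1/2)^2 + 2*Gamma_ppq*(1/2)*(0) + Gamma_pqq*(0)^2) = -1000/13949
d^2q/dtau^2 = -(Gamma_qpp*(1/2)^2 + 2*Gamma_qpq*(1/2)*(0) + Gamma_qqq*(0)^2) = 10900/125541


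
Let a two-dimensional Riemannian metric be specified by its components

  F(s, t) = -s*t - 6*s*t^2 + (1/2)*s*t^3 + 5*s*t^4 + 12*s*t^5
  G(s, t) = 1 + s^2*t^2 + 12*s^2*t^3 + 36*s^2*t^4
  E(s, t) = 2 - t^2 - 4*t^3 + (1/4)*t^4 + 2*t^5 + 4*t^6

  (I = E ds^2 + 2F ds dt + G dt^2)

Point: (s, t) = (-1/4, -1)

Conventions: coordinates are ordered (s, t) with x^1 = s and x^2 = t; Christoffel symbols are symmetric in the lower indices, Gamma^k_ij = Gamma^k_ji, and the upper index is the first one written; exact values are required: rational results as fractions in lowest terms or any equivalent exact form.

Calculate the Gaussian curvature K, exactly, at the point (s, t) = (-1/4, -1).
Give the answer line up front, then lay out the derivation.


Answer: K = -6400/19881

E = 29/4, F = 25/8, G = 41/16, EG - F^2 = 141/16 at the point
E_s = 0, E_t = -25, F_s = -25/2, F_t = -105/8, G_s = -25/2, G_t = -55/8
E_tt = 105, F_st = 105/2, G_ss = 50
Evaluate Brioschi's two determinant matrices M1, M2 and divide by (EG - F^2)^2.
M1 = [[-E_tt/2 + F_st - G_ss/2, E_s/2, F_s - E_t/2], [F_t - G_s/2, E, F], [G_t/2, F, G]] = [[-25, 0, 0], [-55/8, 29/4, 25/8], [-55/16, 25/8, 41/16]]; det M1 = -3525/16
M2 = [[0, E_t/2, G_s/2], [E_t/2, E, F], [G_s/2, F, G]] = [[0, -25/2, -25/4], [-25/2, 29/4, 25/8], [-25/4, 25/8, 41/16]]; det M2 = -3125/16
det M1 - det M2 = -25; K = -25 / (141/16)^2 = -6400/19881


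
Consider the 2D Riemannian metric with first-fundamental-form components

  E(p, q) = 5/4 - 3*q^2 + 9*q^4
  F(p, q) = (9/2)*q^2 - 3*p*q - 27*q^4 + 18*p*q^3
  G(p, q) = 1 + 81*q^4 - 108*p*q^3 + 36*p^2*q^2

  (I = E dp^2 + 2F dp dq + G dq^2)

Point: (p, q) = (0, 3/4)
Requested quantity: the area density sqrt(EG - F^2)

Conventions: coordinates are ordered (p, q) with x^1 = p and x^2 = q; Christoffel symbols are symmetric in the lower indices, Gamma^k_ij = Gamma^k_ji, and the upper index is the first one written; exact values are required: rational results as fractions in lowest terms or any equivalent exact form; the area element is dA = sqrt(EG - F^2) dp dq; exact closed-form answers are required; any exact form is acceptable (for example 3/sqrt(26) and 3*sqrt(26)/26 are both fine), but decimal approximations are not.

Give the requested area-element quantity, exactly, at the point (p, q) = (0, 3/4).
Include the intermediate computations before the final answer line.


E = 617/256, F = -1539/256, G = 6817/256; EG - F^2 = 3589/128

Answer: sqrt(EG - F^2) = sqrt(7178)/16


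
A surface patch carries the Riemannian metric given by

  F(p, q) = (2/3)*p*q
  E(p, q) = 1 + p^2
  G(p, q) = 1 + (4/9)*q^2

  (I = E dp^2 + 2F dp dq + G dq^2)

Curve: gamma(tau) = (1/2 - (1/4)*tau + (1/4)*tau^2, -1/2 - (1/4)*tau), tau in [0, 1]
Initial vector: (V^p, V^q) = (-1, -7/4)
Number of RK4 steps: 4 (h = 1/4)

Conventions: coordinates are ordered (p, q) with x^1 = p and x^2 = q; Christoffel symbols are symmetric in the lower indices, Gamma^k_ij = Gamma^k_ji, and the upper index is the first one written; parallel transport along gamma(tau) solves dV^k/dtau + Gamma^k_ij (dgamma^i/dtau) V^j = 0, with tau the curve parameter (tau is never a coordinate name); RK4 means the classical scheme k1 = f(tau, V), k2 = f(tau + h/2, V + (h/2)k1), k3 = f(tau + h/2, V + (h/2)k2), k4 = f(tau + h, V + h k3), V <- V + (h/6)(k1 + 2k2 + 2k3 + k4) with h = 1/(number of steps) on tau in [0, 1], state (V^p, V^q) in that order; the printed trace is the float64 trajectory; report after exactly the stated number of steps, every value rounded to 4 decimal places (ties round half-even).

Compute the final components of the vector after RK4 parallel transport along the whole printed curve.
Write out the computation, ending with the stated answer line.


gamma'(tau) = (-1/4 + (1/2)*tau, -1/4); f(tau, V)^k = -Gamma^k_ij(gamma(tau)) gamma'^i(tau) V^j; h = 1/4; intermediate values shown to 6 dp
curve data and Christoffel symbols at the stage parameters:
  tau = 0.000000: gamma = (0.500000, -0.500000), gamma' = (-0.250000, -0.250000); Gamma_ppp = 0.367347, Gamma_ppq = 0.000000, Gamma_pqq = 0.244898, Gamma_qpp = -0.244898, Gamma_qpq = 0.000000, Gamma_qqq = -0.163265
  tau = 0.125000: gamma = (0.472656, -0.531250), gamma' = (-0.187500, -0.250000); Gamma_ppp = 0.350417, Gamma_ppq = 0.000000, Gamma_pqq = 0.233612, Gamma_qpp = -0.262572, Gamma_qpq = 0.000000, Gamma_qqq = -0.175048
  tau = 0.250000: gamma = (0.453125, -0.562500), gamma' = (-0.125000, -0.250000); Gamma_ppp = 0.336659, Gamma_ppq = 0.000000, Gamma_pqq = 0.224439, Gamma_qpp = -0.278614, Gamma_qpq = 0.000000, Gamma_qqq = -0.185743
  tau = 0.375000: gamma = (0.441406, -0.593750), gamma' = (-0.062500, -0.250000); Gamma_ppp = 0.326599, Gamma_ppq = 0.000000, Gamma_pqq = 0.217733, Gamma_qpp = -0.292879, Gamma_qpq = 0.000000, Gamma_qqq = -0.195253
  tau = 0.500000: gamma = (0.437500, -0.625000), gamma' = (0.000000, -0.250000); Gamma_ppp = 0.320509, Gamma_ppq = 0.000000, Gamma_pqq = 0.213672, Gamma_qpp = -0.305246, Gamma_qpq = 0.000000, Gamma_qqq = -0.203498
  tau = 0.625000: gamma = (0.441406, -0.656250), gamma' = (0.062500, -0.250000); Gamma_ppp = 0.318418, Gamma_ppq = 0.000000, Gamma_pqq = 0.212279, Gamma_qpp = -0.315601, Gamma_qpq = 0.000000, Gamma_qqq = -0.210400
  tau = 0.750000: gamma = (0.453125, -0.687500), gamma' = (0.125000, -0.250000); Gamma_ppp = 0.320141, Gamma_ppq = 0.000000, Gamma_pqq = 0.213427, Gamma_qpp = -0.323821, Gamma_qpq = 0.000000, Gamma_qqq = -0.215881
  tau = 0.875000: gamma = (0.472656, -0.718750), gamma' = (0.187500, -0.250000); Gamma_ppp = 0.325296, Gamma_ppq = 0.000000, Gamma_pqq = 0.216864, Gamma_qpp = -0.329776, Gamma_qpq = 0.000000, Gamma_qqq = -0.219851
  tau = 1.000000: gamma = (0.500000, -0.750000), gamma' = (0.250000, -0.250000); Gamma_ppp = 0.333333, Gamma_ppq = 0.000000, Gamma_pqq = 0.222222, Gamma_qpp = -0.333333, Gamma_qpq = 0.000000, Gamma_qqq = -0.222222
step 0: V^p = -1.0000, V^q = -1.7500
step 1: k1 = (-0.198980, 0.132653), k2 = (-0.168574, 0.126314), k3 = (-0.168371, 0.126162), k4 = (-0.140276, 0.116091); V <- V + (h/6)(k1 + 2k2 + 2k3 + k4): V^p = -1.0422, V^q = -1.7186
step 2: k1 = (-0.140289, 0.116101), k2 = (-0.114391, 0.102580), k3 = (-0.114417, 0.102604), k4 = (-0.090434, 0.086128); V <- V + (h/6)(k1 + 2k2 + 2k3 + k4): V^p = -1.0709, V^q = -1.6931
step 3: k1 = (-0.090441, 0.086134), k2 = (-0.067742, 0.067143), k3 = (-0.067925, 0.067324), k4 = (-0.045905, 0.046432); V <- V + (h/6)(k1 + 2k2 + 2k3 + k4): V^p = -1.0879, V^q = -1.6763
step 4: k1 = (-0.045910, 0.046438), k2 = (-0.023867, 0.024195), k3 = (-0.024185, 0.024519), k4 = (-0.001629, 0.001629); V <- V + (h/6)(k1 + 2k2 + 2k3 + k4): V^p = -1.0939, V^q = -1.6703

Answer: V^p = -1.0939, V^q = -1.6703
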